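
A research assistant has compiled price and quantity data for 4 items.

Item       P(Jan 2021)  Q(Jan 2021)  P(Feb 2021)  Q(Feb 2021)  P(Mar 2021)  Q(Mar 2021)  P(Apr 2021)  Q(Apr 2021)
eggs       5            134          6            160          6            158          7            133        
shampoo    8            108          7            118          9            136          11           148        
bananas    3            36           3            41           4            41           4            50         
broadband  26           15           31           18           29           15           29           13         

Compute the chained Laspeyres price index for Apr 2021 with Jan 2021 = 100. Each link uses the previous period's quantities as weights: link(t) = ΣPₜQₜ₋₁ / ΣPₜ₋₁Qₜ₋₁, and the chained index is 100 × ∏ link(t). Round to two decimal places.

Link Jan 2021→Feb 2021:
ΣP(Feb 2021)Q(Jan 2021) = 6×134 + 7×108 + 3×36 + 31×15 = 804 + 756 + 108 + 465 = 2133
ΣP(Jan 2021)Q(Jan 2021) = 5×134 + 8×108 + 3×36 + 26×15 = 670 + 864 + 108 + 390 = 2032
link = 2133/2032 = 1.049705
Link Feb 2021→Mar 2021:
ΣP(Mar 2021)Q(Feb 2021) = 6×160 + 9×118 + 4×41 + 29×18 = 960 + 1062 + 164 + 522 = 2708
ΣP(Feb 2021)Q(Feb 2021) = 6×160 + 7×118 + 3×41 + 31×18 = 960 + 826 + 123 + 558 = 2467
link = 2708/2467 = 1.097690
Link Mar 2021→Apr 2021:
ΣP(Apr 2021)Q(Mar 2021) = 7×158 + 11×136 + 4×41 + 29×15 = 1106 + 1496 + 164 + 435 = 3201
ΣP(Mar 2021)Q(Mar 2021) = 6×158 + 9×136 + 4×41 + 29×15 = 948 + 1224 + 164 + 435 = 2771
link = 3201/2771 = 1.155179
Chained index = 100 × 1.049705 × 1.097690 × 1.155179 = 133.1054

133.11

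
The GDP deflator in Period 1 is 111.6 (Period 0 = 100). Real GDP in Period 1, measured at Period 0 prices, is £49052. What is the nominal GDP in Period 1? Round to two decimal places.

Nominal = Real × (Index/100) = 49052 × (111.6/100)
        = 49052 × 1.116 = 54742.0320

54742.03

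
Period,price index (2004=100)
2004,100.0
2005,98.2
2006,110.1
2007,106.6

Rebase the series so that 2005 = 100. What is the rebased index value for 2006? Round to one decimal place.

112.1

Rebased(2006) = 110.1 / 98.2 × 100 = 112.1181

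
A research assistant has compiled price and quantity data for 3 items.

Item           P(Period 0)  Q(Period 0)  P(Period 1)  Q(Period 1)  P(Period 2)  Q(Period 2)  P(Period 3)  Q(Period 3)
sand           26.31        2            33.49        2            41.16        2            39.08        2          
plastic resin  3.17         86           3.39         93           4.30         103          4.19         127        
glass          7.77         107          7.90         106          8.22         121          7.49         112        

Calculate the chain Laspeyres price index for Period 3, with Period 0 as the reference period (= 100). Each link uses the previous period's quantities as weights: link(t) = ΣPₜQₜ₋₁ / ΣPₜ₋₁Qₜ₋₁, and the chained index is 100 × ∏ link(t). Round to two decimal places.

107.62

Link Period 0→Period 1:
ΣP(Period 1)Q(Period 0) = 33.49×2 + 3.39×86 + 7.90×107 = 66.98 + 291.54 + 845.3 = 1203.82
ΣP(Period 0)Q(Period 0) = 26.31×2 + 3.17×86 + 7.77×107 = 52.62 + 272.62 + 831.39 = 1156.63
link = 1203.82/1156.63 = 1.040800
Link Period 1→Period 2:
ΣP(Period 2)Q(Period 1) = 41.16×2 + 4.30×93 + 8.22×106 = 82.32 + 399.9 + 871.32 = 1353.54
ΣP(Period 1)Q(Period 1) = 33.49×2 + 3.39×93 + 7.90×106 = 66.98 + 315.27 + 837.4 = 1219.65
link = 1353.54/1219.65 = 1.109777
Link Period 2→Period 3:
ΣP(Period 3)Q(Period 2) = 39.08×2 + 4.19×103 + 7.49×121 = 78.16 + 431.57 + 906.29 = 1416.02
ΣP(Period 2)Q(Period 2) = 41.16×2 + 4.30×103 + 8.22×121 = 82.32 + 442.9 + 994.62 = 1519.84
link = 1416.02/1519.84 = 0.931690
Chained index = 100 × 1.040800 × 1.109777 × 0.931690 = 107.6154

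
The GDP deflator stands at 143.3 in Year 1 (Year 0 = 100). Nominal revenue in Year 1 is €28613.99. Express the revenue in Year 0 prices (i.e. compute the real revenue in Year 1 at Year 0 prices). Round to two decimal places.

19967.89

Real = Nominal ÷ (Index/100) = 28613.99 ÷ (143.3/100)
     = 28613.99 ÷ 1.433 = 19967.8925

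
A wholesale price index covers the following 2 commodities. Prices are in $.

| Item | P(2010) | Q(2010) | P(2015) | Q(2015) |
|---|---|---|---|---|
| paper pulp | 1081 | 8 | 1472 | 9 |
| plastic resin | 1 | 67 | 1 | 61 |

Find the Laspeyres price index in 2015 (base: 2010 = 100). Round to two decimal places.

Laspeyres price index uses base-period quantities as weights.
ΣP(2015)·Q(2010) = 1472×8 + 1×67 = 11776 + 67 = 11843
ΣP(2010)·Q(2010) = 1081×8 + 1×67 = 8648 + 67 = 8715
Index = 11843 / 8715 × 100 = 135.8921

135.89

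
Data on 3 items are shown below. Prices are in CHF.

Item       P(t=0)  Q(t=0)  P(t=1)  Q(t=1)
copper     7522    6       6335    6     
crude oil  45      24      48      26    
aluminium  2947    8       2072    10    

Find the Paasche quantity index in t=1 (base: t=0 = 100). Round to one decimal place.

Paasche quantity index uses current-period prices as weights.
ΣP(t=1)·Q(t=1) = 6335×6 + 48×26 + 2072×10 = 38010 + 1248 + 20720 = 59978
ΣP(t=1)·Q(t=0) = 6335×6 + 48×24 + 2072×8 = 38010 + 1152 + 16576 = 55738
Index = 59978 / 55738 × 100 = 107.6070

107.6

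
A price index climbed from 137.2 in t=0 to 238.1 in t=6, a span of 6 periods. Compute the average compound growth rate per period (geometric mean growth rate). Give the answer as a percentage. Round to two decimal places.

Growth factor = (238.1/137.2)^(1/6) = (1.735423)^(1/6) = 1.096228
Growth rate = 1.096228 − 1 = 0.096228 = 9.6228%

9.62%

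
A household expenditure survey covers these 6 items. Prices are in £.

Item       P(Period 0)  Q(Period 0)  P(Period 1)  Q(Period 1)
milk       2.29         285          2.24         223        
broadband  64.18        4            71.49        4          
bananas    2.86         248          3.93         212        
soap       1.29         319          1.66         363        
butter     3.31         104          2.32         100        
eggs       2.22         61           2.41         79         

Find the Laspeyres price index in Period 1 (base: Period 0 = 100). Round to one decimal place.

112.2

Laspeyres price index uses base-period quantities as weights.
ΣP(Period 1)·Q(Period 0) = 2.24×285 + 71.49×4 + 3.93×248 + 1.66×319 + 2.32×104 + 2.41×61 = 638.4 + 285.96 + 974.64 + 529.54 + 241.28 + 147.01 = 2816.83
ΣP(Period 0)·Q(Period 0) = 2.29×285 + 64.18×4 + 2.86×248 + 1.29×319 + 3.31×104 + 2.22×61 = 652.65 + 256.72 + 709.28 + 411.51 + 344.24 + 135.42 = 2509.82
Index = 2816.83 / 2509.82 × 100 = 112.2324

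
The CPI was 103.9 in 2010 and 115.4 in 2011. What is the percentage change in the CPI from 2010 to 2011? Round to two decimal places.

Change = (115.4 − 103.9) / 103.9 × 100
       = 11.5 / 103.9 × 100 = 11.0683%

11.07%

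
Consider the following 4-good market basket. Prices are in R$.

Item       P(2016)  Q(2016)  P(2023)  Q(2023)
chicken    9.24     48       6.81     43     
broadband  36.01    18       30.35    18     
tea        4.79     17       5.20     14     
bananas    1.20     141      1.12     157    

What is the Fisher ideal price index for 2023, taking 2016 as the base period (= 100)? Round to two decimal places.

Laspeyres component (base-period weights):
ΣP(2023)Q(2016) = 6.81×48 + 30.35×18 + 5.20×17 + 1.12×141 = 326.88 + 546.3 + 88.4 + 157.92 = 1119.5
ΣP(2016)Q(2016) = 9.24×48 + 36.01×18 + 4.79×17 + 1.20×141 = 443.52 + 648.18 + 81.43 + 169.2 = 1342.33
L = 1119.5 / 1342.33 × 100 = 83.3998
Paasche component (current-period weights):
ΣP(2023)Q(2023) = 6.81×43 + 30.35×18 + 5.20×14 + 1.12×157 = 292.83 + 546.3 + 72.8 + 175.84 = 1087.77
ΣP(2016)Q(2023) = 9.24×43 + 36.01×18 + 4.79×14 + 1.20×157 = 397.32 + 648.18 + 67.06 + 188.4 = 1300.96
P = 1087.77 / 1300.96 × 100 = 83.6129
Fisher = √(L × P) = √(83.3998 × 83.6129) = 83.5062

83.51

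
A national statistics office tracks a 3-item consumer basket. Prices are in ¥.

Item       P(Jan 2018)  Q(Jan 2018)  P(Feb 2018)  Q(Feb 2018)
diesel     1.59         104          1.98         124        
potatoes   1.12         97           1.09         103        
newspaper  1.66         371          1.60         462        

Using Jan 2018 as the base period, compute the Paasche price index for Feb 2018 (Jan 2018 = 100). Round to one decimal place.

Paasche price index uses current-period quantities as weights.
ΣP(Feb 2018)·Q(Feb 2018) = 1.98×124 + 1.09×103 + 1.60×462 = 245.52 + 112.27 + 739.2 = 1096.99
ΣP(Jan 2018)·Q(Feb 2018) = 1.59×124 + 1.12×103 + 1.66×462 = 197.16 + 115.36 + 766.92 = 1079.44
Index = 1096.99 / 1079.44 × 100 = 101.6258

101.6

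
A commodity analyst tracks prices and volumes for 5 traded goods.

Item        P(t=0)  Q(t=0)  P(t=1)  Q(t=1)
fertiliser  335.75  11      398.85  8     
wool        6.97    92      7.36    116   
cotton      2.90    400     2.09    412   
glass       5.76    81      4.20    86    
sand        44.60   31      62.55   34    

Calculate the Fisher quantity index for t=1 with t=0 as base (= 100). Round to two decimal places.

90.82

Laspeyres component (base-period weights):
ΣP(t=0)Q(t=1) = 335.75×8 + 6.97×116 + 2.90×412 + 5.76×86 + 44.60×34 = 2686 + 808.52 + 1194.8 + 495.36 + 1516.4 = 6701.08
ΣP(t=0)Q(t=0) = 335.75×11 + 6.97×92 + 2.90×400 + 5.76×81 + 44.60×31 = 3693.25 + 641.24 + 1160 + 466.56 + 1382.6 = 7343.65
L = 6701.08 / 7343.65 × 100 = 91.2500
Paasche component (current-period weights):
ΣP(t=1)Q(t=1) = 398.85×8 + 7.36×116 + 2.09×412 + 4.20×86 + 62.55×34 = 3190.8 + 853.76 + 861.08 + 361.2 + 2126.7 = 7393.54
ΣP(t=1)Q(t=0) = 398.85×11 + 7.36×92 + 2.09×400 + 4.20×81 + 62.55×31 = 4387.35 + 677.12 + 836 + 340.2 + 1939.05 = 8179.72
P = 7393.54 / 8179.72 × 100 = 90.3887
Fisher = √(L × P) = √(91.2500 × 90.3887) = 90.8183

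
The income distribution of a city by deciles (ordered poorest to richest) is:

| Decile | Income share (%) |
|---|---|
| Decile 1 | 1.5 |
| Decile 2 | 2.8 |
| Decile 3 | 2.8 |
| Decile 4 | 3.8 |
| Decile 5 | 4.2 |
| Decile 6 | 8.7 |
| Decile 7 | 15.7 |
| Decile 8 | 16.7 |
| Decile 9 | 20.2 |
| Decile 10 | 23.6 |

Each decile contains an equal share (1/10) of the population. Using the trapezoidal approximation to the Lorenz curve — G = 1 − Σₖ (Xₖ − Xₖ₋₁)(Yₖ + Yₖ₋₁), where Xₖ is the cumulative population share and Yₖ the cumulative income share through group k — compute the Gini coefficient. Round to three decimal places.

0.430

Cumulative income shares Yₖ: 0.0150, 0.0430, 0.0710, 0.1090, 0.1510, 0.2380, 0.3950, 0.5620, 0.7640, 1.0000
Σ (Xₖ−Xₖ₋₁)(Yₖ+Yₖ₋₁) = (1/10)(0.0150+0.0000) + (1/10)(0.0430+0.0150) + (1/10)(0.0710+0.0430) + (1/10)(0.1090+0.0710) + (1/10)(0.1510+0.1090) + (1/10)(0.2380+0.1510) + (1/10)(0.3950+0.2380) + (1/10)(0.5620+0.3950) + (1/10)(0.7640+0.5620) + (1/10)(1.0000+0.7640)
  = 0.0015 + 0.0058 + 0.0114 + 0.0180 + 0.0260 + 0.0389 + 0.0633 + 0.0957 + 0.1326 + 0.1764 = 0.5696
G = 1 − 0.5696 = 0.4304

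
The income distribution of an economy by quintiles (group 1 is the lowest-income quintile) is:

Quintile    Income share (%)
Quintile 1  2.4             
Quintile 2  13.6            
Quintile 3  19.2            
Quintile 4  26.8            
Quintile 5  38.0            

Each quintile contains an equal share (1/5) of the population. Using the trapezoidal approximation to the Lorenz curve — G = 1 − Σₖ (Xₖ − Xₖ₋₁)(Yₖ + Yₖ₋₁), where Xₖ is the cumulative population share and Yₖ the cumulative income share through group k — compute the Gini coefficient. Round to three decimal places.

Cumulative income shares Yₖ: 0.0240, 0.1600, 0.3520, 0.6200, 1.0000
Σ (Xₖ−Xₖ₋₁)(Yₖ+Yₖ₋₁) = (1/5)(0.0240+0.0000) + (1/5)(0.1600+0.0240) + (1/5)(0.3520+0.1600) + (1/5)(0.6200+0.3520) + (1/5)(1.0000+0.6200)
  = 0.0048 + 0.0368 + 0.1024 + 0.1944 + 0.3240 = 0.6624
G = 1 − 0.6624 = 0.3376

0.338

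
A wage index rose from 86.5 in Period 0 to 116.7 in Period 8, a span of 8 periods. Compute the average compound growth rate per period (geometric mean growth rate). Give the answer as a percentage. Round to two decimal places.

3.81%

Growth factor = (116.7/86.5)^(1/8) = (1.349133)^(1/8) = 1.038142
Growth rate = 1.038142 − 1 = 0.038142 = 3.8142%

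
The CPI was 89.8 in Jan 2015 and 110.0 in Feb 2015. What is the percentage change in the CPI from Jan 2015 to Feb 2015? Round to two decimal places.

Change = (110.0 − 89.8) / 89.8 × 100
       = 20.2 / 89.8 × 100 = 22.4944%

22.49%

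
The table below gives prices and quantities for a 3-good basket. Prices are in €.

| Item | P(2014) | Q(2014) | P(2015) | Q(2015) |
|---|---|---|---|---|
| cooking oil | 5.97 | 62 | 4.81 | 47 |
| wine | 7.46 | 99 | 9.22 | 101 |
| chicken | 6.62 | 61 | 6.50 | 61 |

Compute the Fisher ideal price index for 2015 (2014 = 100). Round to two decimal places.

Laspeyres component (base-period weights):
ΣP(2015)Q(2014) = 4.81×62 + 9.22×99 + 6.50×61 = 298.22 + 912.78 + 396.5 = 1607.5
ΣP(2014)Q(2014) = 5.97×62 + 7.46×99 + 6.62×61 = 370.14 + 738.54 + 403.82 = 1512.5
L = 1607.5 / 1512.5 × 100 = 106.2810
Paasche component (current-period weights):
ΣP(2015)Q(2015) = 4.81×47 + 9.22×101 + 6.50×61 = 226.07 + 931.22 + 396.5 = 1553.79
ΣP(2014)Q(2015) = 5.97×47 + 7.46×101 + 6.62×61 = 280.59 + 753.46 + 403.82 = 1437.87
P = 1553.79 / 1437.87 × 100 = 108.0619
Fisher = √(L × P) = √(106.2810 × 108.0619) = 107.1678

107.17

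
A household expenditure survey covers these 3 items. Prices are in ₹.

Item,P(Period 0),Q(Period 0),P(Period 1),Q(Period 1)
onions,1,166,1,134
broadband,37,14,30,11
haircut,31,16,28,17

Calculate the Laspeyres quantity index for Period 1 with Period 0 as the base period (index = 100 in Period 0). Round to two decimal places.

90.51

Laspeyres quantity index uses base-period prices as weights.
ΣP(Period 0)·Q(Period 1) = 1×134 + 37×11 + 31×17 = 134 + 407 + 527 = 1068
ΣP(Period 0)·Q(Period 0) = 1×166 + 37×14 + 31×16 = 166 + 518 + 496 = 1180
Index = 1068 / 1180 × 100 = 90.5085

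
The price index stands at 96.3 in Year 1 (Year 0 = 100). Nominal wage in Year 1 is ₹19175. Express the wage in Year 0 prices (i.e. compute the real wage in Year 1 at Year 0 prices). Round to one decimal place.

19911.7

Real = Nominal ÷ (Index/100) = 19175 ÷ (96.3/100)
     = 19175 ÷ 0.963 = 19911.7342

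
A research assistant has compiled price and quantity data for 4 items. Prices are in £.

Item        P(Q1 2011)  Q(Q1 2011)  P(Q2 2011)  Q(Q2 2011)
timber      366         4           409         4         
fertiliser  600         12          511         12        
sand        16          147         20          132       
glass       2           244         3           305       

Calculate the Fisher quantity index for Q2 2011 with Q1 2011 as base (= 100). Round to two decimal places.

Laspeyres component (base-period weights):
ΣP(Q1 2011)Q(Q2 2011) = 366×4 + 600×12 + 16×132 + 2×305 = 1464 + 7200 + 2112 + 610 = 11386
ΣP(Q1 2011)Q(Q1 2011) = 366×4 + 600×12 + 16×147 + 2×244 = 1464 + 7200 + 2352 + 488 = 11504
L = 11386 / 11504 × 100 = 98.9743
Paasche component (current-period weights):
ΣP(Q2 2011)Q(Q2 2011) = 409×4 + 511×12 + 20×132 + 3×305 = 1636 + 6132 + 2640 + 915 = 11323
ΣP(Q2 2011)Q(Q1 2011) = 409×4 + 511×12 + 20×147 + 3×244 = 1636 + 6132 + 2940 + 732 = 11440
P = 11323 / 11440 × 100 = 98.9773
Fisher = √(L × P) = √(98.9743 × 98.9773) = 98.9758

98.98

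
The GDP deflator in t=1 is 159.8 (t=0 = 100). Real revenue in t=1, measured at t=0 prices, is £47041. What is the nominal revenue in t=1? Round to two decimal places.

Nominal = Real × (Index/100) = 47041 × (159.8/100)
        = 47041 × 1.598 = 75171.5180

75171.52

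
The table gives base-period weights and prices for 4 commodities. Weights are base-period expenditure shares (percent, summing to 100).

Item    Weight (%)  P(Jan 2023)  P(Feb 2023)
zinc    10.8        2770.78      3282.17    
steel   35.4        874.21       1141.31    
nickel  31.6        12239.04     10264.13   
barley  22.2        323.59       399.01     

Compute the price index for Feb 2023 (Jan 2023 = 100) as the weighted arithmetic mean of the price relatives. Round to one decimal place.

zinc: 10.8 × (3282.17/2770.78) = 10.8 × 1.184565 = 12.7933
steel: 35.4 × (1141.31/874.21) = 35.4 × 1.305533 = 46.2159
nickel: 31.6 × (10264.13/12239.04) = 31.6 × 0.838638 = 26.5010
barley: 22.2 × (399.01/323.59) = 22.2 × 1.233073 = 27.3742
Index = Σ wᵢ·(p₁ᵢ/p₀ᵢ) = 12.7933 + 46.2159 + 26.5010 + 27.3742 = 112.8844

112.9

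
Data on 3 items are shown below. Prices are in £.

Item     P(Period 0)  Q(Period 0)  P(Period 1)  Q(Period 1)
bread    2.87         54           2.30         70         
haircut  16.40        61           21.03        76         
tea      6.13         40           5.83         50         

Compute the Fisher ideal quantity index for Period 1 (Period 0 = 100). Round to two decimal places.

125.12

Laspeyres component (base-period weights):
ΣP(Period 0)Q(Period 1) = 2.87×70 + 16.40×76 + 6.13×50 = 200.9 + 1246.4 + 306.5 = 1753.8
ΣP(Period 0)Q(Period 0) = 2.87×54 + 16.40×61 + 6.13×40 = 154.98 + 1000.4 + 245.2 = 1400.58
L = 1753.8 / 1400.58 × 100 = 125.2196
Paasche component (current-period weights):
ΣP(Period 1)Q(Period 1) = 2.30×70 + 21.03×76 + 5.83×50 = 161 + 1598.28 + 291.5 = 2050.78
ΣP(Period 1)Q(Period 0) = 2.30×54 + 21.03×61 + 5.83×40 = 124.2 + 1282.83 + 233.2 = 1640.23
P = 2050.78 / 1640.23 × 100 = 125.0300
Fisher = √(L × P) = √(125.2196 × 125.0300) = 125.1248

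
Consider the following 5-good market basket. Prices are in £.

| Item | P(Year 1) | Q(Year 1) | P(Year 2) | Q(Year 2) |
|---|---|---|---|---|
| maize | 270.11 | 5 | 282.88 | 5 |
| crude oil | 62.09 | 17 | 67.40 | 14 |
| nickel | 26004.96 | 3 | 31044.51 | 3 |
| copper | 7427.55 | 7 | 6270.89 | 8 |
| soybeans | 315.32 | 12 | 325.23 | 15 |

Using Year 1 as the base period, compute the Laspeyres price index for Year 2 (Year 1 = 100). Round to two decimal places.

105.36

Laspeyres price index uses base-period quantities as weights.
ΣP(Year 2)·Q(Year 1) = 282.88×5 + 67.40×17 + 31044.51×3 + 6270.89×7 + 325.23×12 = 1414.4 + 1145.8 + 93133.53 + 43896.23 + 3902.76 = 143492.72
ΣP(Year 1)·Q(Year 1) = 270.11×5 + 62.09×17 + 26004.96×3 + 7427.55×7 + 315.32×12 = 1350.55 + 1055.53 + 78014.88 + 51992.85 + 3783.84 = 136197.65
Index = 143492.72 / 136197.65 × 100 = 105.3562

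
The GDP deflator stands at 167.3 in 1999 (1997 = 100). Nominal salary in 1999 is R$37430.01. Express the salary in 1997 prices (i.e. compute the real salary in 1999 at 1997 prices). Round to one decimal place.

22373.0

Real = Nominal ÷ (Index/100) = 37430.01 ÷ (167.3/100)
     = 37430.01 ÷ 1.673 = 22372.9886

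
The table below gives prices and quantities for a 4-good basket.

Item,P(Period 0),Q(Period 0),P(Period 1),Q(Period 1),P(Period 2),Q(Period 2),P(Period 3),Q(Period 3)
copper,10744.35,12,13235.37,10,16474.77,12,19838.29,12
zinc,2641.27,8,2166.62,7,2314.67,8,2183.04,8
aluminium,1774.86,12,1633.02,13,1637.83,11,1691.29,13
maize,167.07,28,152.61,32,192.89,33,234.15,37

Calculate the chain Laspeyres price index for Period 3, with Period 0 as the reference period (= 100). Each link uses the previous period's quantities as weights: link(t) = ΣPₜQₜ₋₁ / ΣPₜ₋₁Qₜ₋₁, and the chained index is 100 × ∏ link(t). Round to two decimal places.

159.78

Link Period 0→Period 1:
ΣP(Period 1)Q(Period 0) = 13235.37×12 + 2166.62×8 + 1633.02×12 + 152.61×28 = 158824.44 + 17332.96 + 19596.24 + 4273.08 = 200026.72
ΣP(Period 0)Q(Period 0) = 10744.35×12 + 2641.27×8 + 1774.86×12 + 167.07×28 = 128932.2 + 21130.16 + 21298.32 + 4677.96 = 176038.64
link = 200026.72/176038.64 = 1.136266
Link Period 1→Period 2:
ΣP(Period 2)Q(Period 1) = 16474.77×10 + 2314.67×7 + 1637.83×13 + 192.89×32 = 164747.7 + 16202.69 + 21291.79 + 6172.48 = 208414.66
ΣP(Period 1)Q(Period 1) = 13235.37×10 + 2166.62×7 + 1633.02×13 + 152.61×32 = 132353.7 + 15166.34 + 21229.26 + 4883.52 = 173632.82
link = 208414.66/173632.82 = 1.200318
Link Period 2→Period 3:
ΣP(Period 3)Q(Period 2) = 19838.29×12 + 2183.04×8 + 1691.29×11 + 234.15×33 = 238059.48 + 17464.32 + 18604.19 + 7726.95 = 281854.94
ΣP(Period 2)Q(Period 2) = 16474.77×12 + 2314.67×8 + 1637.83×11 + 192.89×33 = 197697.24 + 18517.36 + 18016.13 + 6365.37 = 240596.1
link = 281854.94/240596.1 = 1.171486
Chained index = 100 × 1.136266 × 1.200318 × 1.171486 = 159.7767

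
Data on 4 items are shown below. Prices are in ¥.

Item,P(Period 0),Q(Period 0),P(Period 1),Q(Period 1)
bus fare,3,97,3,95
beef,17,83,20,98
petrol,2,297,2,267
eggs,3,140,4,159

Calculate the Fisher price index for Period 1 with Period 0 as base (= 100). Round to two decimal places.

114.81

Laspeyres component (base-period weights):
ΣP(Period 1)Q(Period 0) = 3×97 + 20×83 + 2×297 + 4×140 = 291 + 1660 + 594 + 560 = 3105
ΣP(Period 0)Q(Period 0) = 3×97 + 17×83 + 2×297 + 3×140 = 291 + 1411 + 594 + 420 = 2716
L = 3105 / 2716 × 100 = 114.3225
Paasche component (current-period weights):
ΣP(Period 1)Q(Period 1) = 3×95 + 20×98 + 2×267 + 4×159 = 285 + 1960 + 534 + 636 = 3415
ΣP(Period 0)Q(Period 1) = 3×95 + 17×98 + 2×267 + 3×159 = 285 + 1666 + 534 + 477 = 2962
P = 3415 / 2962 × 100 = 115.2937
Fisher = √(L × P) = √(114.3225 × 115.2937) = 114.8071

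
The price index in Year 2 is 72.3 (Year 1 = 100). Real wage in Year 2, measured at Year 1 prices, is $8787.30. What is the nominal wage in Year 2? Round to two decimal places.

6353.22

Nominal = Real × (Index/100) = 8787.30 × (72.3/100)
        = 8787.30 × 0.723 = 6353.2179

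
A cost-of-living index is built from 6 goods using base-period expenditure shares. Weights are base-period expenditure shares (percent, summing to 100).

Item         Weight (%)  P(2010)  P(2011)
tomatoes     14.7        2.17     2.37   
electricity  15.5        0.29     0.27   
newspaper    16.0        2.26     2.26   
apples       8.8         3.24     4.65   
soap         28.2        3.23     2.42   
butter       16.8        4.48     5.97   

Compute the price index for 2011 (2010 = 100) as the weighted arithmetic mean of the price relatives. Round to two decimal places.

102.63

tomatoes: 14.7 × (2.37/2.17) = 14.7 × 1.092166 = 16.0548
electricity: 15.5 × (0.27/0.29) = 15.5 × 0.931034 = 14.4310
newspaper: 16.0 × (2.26/2.26) = 16.0 × 1.000000 = 16.0000
apples: 8.8 × (4.65/3.24) = 8.8 × 1.435185 = 12.6296
soap: 28.2 × (2.42/3.23) = 28.2 × 0.749226 = 21.1282
butter: 16.8 × (5.97/4.48) = 16.8 × 1.332589 = 22.3875
Index = Σ wᵢ·(p₁ᵢ/p₀ᵢ) = 16.0548 + 14.4310 + 16.0000 + 12.6296 + 21.1282 + 22.3875 = 102.6312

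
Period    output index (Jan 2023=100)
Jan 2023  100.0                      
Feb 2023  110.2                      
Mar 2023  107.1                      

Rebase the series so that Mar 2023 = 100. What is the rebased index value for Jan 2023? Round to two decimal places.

Rebased(Jan 2023) = 100.0 / 107.1 × 100 = 93.3707

93.37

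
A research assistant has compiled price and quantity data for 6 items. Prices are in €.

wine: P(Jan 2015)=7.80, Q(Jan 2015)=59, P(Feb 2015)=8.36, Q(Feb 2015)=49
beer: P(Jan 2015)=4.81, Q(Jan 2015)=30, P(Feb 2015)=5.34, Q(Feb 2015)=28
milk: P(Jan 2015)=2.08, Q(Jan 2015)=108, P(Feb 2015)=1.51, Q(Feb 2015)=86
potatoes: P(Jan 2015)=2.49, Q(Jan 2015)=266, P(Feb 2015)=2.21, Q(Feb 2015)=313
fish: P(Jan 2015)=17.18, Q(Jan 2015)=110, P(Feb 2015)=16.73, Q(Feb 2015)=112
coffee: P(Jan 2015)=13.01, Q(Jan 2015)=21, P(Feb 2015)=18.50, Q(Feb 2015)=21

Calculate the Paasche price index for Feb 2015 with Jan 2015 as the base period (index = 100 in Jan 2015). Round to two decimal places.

Paasche price index uses current-period quantities as weights.
ΣP(Feb 2015)·Q(Feb 2015) = 8.36×49 + 5.34×28 + 1.51×86 + 2.21×313 + 16.73×112 + 18.50×21 = 409.64 + 149.52 + 129.86 + 691.73 + 1873.76 + 388.5 = 3643.01
ΣP(Jan 2015)·Q(Feb 2015) = 7.80×49 + 4.81×28 + 2.08×86 + 2.49×313 + 17.18×112 + 13.01×21 = 382.2 + 134.68 + 178.88 + 779.37 + 1924.16 + 273.21 = 3672.5
Index = 3643.01 / 3672.5 × 100 = 99.1970

99.20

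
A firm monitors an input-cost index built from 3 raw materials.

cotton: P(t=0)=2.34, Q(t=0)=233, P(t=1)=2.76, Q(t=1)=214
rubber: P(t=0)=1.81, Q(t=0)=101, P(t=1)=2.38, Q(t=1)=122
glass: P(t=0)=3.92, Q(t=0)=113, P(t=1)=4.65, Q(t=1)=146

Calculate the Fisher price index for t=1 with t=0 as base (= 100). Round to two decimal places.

120.44

Laspeyres component (base-period weights):
ΣP(t=1)Q(t=0) = 2.76×233 + 2.38×101 + 4.65×113 = 643.08 + 240.38 + 525.45 = 1408.91
ΣP(t=0)Q(t=0) = 2.34×233 + 1.81×101 + 3.92×113 = 545.22 + 182.81 + 442.96 = 1170.99
L = 1408.91 / 1170.99 × 100 = 120.3179
Paasche component (current-period weights):
ΣP(t=1)Q(t=1) = 2.76×214 + 2.38×122 + 4.65×146 = 590.64 + 290.36 + 678.9 = 1559.9
ΣP(t=0)Q(t=1) = 2.34×214 + 1.81×122 + 3.92×146 = 500.76 + 220.82 + 572.32 = 1293.9
P = 1559.9 / 1293.9 × 100 = 120.5580
Fisher = √(L × P) = √(120.3179 × 120.5580) = 120.4379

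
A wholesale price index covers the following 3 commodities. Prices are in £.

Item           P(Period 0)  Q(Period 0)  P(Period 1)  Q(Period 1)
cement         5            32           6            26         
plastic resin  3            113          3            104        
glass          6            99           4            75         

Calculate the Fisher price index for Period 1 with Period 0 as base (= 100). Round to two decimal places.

Laspeyres component (base-period weights):
ΣP(Period 1)Q(Period 0) = 6×32 + 3×113 + 4×99 = 192 + 339 + 396 = 927
ΣP(Period 0)Q(Period 0) = 5×32 + 3×113 + 6×99 = 160 + 339 + 594 = 1093
L = 927 / 1093 × 100 = 84.8124
Paasche component (current-period weights):
ΣP(Period 1)Q(Period 1) = 6×26 + 3×104 + 4×75 = 156 + 312 + 300 = 768
ΣP(Period 0)Q(Period 1) = 5×26 + 3×104 + 6×75 = 130 + 312 + 450 = 892
P = 768 / 892 × 100 = 86.0987
Fisher = √(L × P) = √(84.8124 × 86.0987) = 85.4531

85.45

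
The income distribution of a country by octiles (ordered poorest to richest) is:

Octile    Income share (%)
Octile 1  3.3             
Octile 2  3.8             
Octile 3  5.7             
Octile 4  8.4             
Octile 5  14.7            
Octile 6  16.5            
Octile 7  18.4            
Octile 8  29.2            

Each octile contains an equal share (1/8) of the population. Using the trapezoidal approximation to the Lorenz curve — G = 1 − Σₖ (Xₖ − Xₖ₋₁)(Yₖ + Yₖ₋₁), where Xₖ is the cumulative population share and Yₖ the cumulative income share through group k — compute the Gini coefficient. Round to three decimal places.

0.366

Cumulative income shares Yₖ: 0.0330, 0.0710, 0.1280, 0.2120, 0.3590, 0.5240, 0.7080, 1.0000
Σ (Xₖ−Xₖ₋₁)(Yₖ+Yₖ₋₁) = (1/8)(0.0330+0.0000) + (1/8)(0.0710+0.0330) + (1/8)(0.1280+0.0710) + (1/8)(0.2120+0.1280) + (1/8)(0.3590+0.2120) + (1/8)(0.5240+0.3590) + (1/8)(0.7080+0.5240) + (1/8)(1.0000+0.7080)
  = 0.0041 + 0.0130 + 0.0249 + 0.0425 + 0.0714 + 0.1104 + 0.1540 + 0.2135 = 0.6338
G = 1 − 0.6338 = 0.3662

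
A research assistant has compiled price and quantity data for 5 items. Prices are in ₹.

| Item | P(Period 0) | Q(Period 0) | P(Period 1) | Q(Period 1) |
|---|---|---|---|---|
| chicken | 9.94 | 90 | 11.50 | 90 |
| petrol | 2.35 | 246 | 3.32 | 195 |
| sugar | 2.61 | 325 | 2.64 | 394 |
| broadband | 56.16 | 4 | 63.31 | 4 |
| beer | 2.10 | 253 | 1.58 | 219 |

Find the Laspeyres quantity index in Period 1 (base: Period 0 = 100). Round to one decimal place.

Laspeyres quantity index uses base-period prices as weights.
ΣP(Period 0)·Q(Period 1) = 9.94×90 + 2.35×195 + 2.61×394 + 56.16×4 + 2.10×219 = 894.6 + 458.25 + 1028.34 + 224.64 + 459.9 = 3065.73
ΣP(Period 0)·Q(Period 0) = 9.94×90 + 2.35×246 + 2.61×325 + 56.16×4 + 2.10×253 = 894.6 + 578.1 + 848.25 + 224.64 + 531.3 = 3076.89
Index = 3065.73 / 3076.89 × 100 = 99.6373

99.6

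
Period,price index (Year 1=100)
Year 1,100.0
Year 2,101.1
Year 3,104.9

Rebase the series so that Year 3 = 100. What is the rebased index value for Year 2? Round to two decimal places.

96.38

Rebased(Year 2) = 101.1 / 104.9 × 100 = 96.3775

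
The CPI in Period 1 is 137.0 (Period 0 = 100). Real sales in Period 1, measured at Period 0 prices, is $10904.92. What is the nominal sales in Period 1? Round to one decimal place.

Nominal = Real × (Index/100) = 10904.92 × (137.0/100)
        = 10904.92 × 1.370 = 14939.7404

14939.7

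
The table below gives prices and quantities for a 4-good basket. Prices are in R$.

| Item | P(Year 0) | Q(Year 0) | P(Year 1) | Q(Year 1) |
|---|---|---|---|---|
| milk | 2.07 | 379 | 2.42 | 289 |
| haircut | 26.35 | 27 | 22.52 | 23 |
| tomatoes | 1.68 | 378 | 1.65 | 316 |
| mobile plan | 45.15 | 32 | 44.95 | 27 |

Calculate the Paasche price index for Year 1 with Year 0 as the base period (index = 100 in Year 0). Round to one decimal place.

Paasche price index uses current-period quantities as weights.
ΣP(Year 1)·Q(Year 1) = 2.42×289 + 22.52×23 + 1.65×316 + 44.95×27 = 699.38 + 517.96 + 521.4 + 1213.65 = 2952.39
ΣP(Year 0)·Q(Year 1) = 2.07×289 + 26.35×23 + 1.68×316 + 45.15×27 = 598.23 + 606.05 + 530.88 + 1219.05 = 2954.21
Index = 2952.39 / 2954.21 × 100 = 99.9384

99.9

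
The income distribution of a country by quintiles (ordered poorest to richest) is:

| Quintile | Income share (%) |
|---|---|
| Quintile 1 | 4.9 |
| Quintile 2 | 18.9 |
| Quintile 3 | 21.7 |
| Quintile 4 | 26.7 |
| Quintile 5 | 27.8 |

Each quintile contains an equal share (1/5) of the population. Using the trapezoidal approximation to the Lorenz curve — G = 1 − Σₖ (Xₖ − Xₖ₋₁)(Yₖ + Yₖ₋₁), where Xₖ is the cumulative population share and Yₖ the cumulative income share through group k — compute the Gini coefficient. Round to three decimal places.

0.214

Cumulative income shares Yₖ: 0.0490, 0.2380, 0.4550, 0.7220, 1.0000
Σ (Xₖ−Xₖ₋₁)(Yₖ+Yₖ₋₁) = (1/5)(0.0490+0.0000) + (1/5)(0.2380+0.0490) + (1/5)(0.4550+0.2380) + (1/5)(0.7220+0.4550) + (1/5)(1.0000+0.7220)
  = 0.0098 + 0.0574 + 0.1386 + 0.2354 + 0.3444 = 0.7856
G = 1 − 0.7856 = 0.2144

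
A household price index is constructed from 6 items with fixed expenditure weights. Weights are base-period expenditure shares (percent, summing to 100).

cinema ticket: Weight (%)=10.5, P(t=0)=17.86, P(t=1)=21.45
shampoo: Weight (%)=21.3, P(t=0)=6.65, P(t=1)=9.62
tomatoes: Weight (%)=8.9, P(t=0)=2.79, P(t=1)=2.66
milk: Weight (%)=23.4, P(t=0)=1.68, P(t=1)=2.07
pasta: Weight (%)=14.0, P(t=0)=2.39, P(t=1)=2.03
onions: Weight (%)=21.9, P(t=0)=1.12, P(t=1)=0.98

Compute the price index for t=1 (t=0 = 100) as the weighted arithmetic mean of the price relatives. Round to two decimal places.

cinema ticket: 10.5 × (21.45/17.86) = 10.5 × 1.201008 = 12.6106
shampoo: 21.3 × (9.62/6.65) = 21.3 × 1.446617 = 30.8129
tomatoes: 8.9 × (2.66/2.79) = 8.9 × 0.953405 = 8.4853
milk: 23.4 × (2.07/1.68) = 23.4 × 1.232143 = 28.8321
pasta: 14.0 × (2.03/2.39) = 14.0 × 0.849372 = 11.8912
onions: 21.9 × (0.98/1.12) = 21.9 × 0.875000 = 19.1625
Index = Σ wᵢ·(p₁ᵢ/p₀ᵢ) = 12.6106 + 30.8129 + 8.4853 + 28.8321 + 11.8912 + 19.1625 = 111.7947

111.79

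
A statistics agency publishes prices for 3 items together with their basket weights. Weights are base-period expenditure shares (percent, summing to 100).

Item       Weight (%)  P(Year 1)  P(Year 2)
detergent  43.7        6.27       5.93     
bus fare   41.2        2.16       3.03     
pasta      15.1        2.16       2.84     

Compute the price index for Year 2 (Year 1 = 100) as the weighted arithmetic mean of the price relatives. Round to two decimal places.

detergent: 43.7 × (5.93/6.27) = 43.7 × 0.945774 = 41.3303
bus fare: 41.2 × (3.03/2.16) = 41.2 × 1.402778 = 57.7944
pasta: 15.1 × (2.84/2.16) = 15.1 × 1.314815 = 19.8537
Index = Σ wᵢ·(p₁ᵢ/p₀ᵢ) = 41.3303 + 57.7944 + 19.8537 = 118.9785

118.98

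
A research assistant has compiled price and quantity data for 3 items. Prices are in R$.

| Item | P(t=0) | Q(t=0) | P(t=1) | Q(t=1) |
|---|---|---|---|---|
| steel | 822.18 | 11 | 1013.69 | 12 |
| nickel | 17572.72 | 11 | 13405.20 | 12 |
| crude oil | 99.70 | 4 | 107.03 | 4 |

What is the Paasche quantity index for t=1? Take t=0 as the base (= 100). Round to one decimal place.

Paasche quantity index uses current-period prices as weights.
ΣP(t=1)·Q(t=1) = 1013.69×12 + 13405.20×12 + 107.03×4 = 12164.28 + 160862.4 + 428.12 = 173454.8
ΣP(t=1)·Q(t=0) = 1013.69×11 + 13405.20×11 + 107.03×4 = 11150.59 + 147457.2 + 428.12 = 159035.91
Index = 173454.8 / 159035.91 × 100 = 109.0664

109.1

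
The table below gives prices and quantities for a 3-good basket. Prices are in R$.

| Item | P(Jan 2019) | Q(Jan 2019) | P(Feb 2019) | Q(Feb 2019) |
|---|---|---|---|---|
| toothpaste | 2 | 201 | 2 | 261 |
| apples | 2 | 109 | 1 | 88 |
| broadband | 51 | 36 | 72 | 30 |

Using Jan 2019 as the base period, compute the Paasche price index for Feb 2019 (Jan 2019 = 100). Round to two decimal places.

124.33

Paasche price index uses current-period quantities as weights.
ΣP(Feb 2019)·Q(Feb 2019) = 2×261 + 1×88 + 72×30 = 522 + 88 + 2160 = 2770
ΣP(Jan 2019)·Q(Feb 2019) = 2×261 + 2×88 + 51×30 = 522 + 176 + 1530 = 2228
Index = 2770 / 2228 × 100 = 124.3268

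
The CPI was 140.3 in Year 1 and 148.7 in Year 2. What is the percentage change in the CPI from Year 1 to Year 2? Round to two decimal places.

Change = (148.7 − 140.3) / 140.3 × 100
       = 8.4 / 140.3 × 100 = 5.9872%

5.99%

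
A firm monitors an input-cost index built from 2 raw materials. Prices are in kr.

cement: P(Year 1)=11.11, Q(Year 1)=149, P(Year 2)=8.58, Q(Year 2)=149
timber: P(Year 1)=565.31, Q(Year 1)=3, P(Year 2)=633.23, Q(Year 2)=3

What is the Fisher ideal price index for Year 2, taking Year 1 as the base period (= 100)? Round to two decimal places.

94.83

Laspeyres component (base-period weights):
ΣP(Year 2)Q(Year 1) = 8.58×149 + 633.23×3 = 1278.42 + 1899.69 = 3178.11
ΣP(Year 1)Q(Year 1) = 11.11×149 + 565.31×3 = 1655.39 + 1695.93 = 3351.32
L = 3178.11 / 3351.32 × 100 = 94.8316
Paasche component (current-period weights):
ΣP(Year 2)Q(Year 2) = 8.58×149 + 633.23×3 = 1278.42 + 1899.69 = 3178.11
ΣP(Year 1)Q(Year 2) = 11.11×149 + 565.31×3 = 1655.39 + 1695.93 = 3351.32
P = 3178.11 / 3351.32 × 100 = 94.8316
Fisher = √(L × P) = √(94.8316 × 94.8316) = 94.8316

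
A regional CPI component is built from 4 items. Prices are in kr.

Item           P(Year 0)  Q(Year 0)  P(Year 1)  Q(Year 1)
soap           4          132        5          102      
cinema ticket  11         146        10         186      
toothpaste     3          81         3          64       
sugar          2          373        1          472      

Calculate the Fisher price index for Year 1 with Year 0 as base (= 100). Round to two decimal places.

Laspeyres component (base-period weights):
ΣP(Year 1)Q(Year 0) = 5×132 + 10×146 + 3×81 + 1×373 = 660 + 1460 + 243 + 373 = 2736
ΣP(Year 0)Q(Year 0) = 4×132 + 11×146 + 3×81 + 2×373 = 528 + 1606 + 243 + 746 = 3123
L = 2736 / 3123 × 100 = 87.6081
Paasche component (current-period weights):
ΣP(Year 1)Q(Year 1) = 5×102 + 10×186 + 3×64 + 1×472 = 510 + 1860 + 192 + 472 = 3034
ΣP(Year 0)Q(Year 1) = 4×102 + 11×186 + 3×64 + 2×472 = 408 + 2046 + 192 + 944 = 3590
P = 3034 / 3590 × 100 = 84.5125
Fisher = √(L × P) = √(87.6081 × 84.5125) = 86.0464

86.05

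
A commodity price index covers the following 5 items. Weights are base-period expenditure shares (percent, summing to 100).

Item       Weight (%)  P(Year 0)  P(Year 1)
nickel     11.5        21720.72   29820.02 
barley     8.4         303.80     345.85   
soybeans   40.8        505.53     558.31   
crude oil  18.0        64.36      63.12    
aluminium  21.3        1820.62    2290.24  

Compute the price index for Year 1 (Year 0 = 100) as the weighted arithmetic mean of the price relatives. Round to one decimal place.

nickel: 11.5 × (29820.02/21720.72) = 11.5 × 1.372884 = 15.7882
barley: 8.4 × (345.85/303.80) = 8.4 × 1.138413 = 9.5627
soybeans: 40.8 × (558.31/505.53) = 40.8 × 1.104405 = 45.0597
crude oil: 18.0 × (63.12/64.36) = 18.0 × 0.980733 = 17.6532
aluminium: 21.3 × (2290.24/1820.62) = 21.3 × 1.257945 = 26.7942
Index = Σ wᵢ·(p₁ᵢ/p₀ᵢ) = 15.7882 + 9.5627 + 45.0597 + 17.6532 + 26.7942 = 114.8580

114.9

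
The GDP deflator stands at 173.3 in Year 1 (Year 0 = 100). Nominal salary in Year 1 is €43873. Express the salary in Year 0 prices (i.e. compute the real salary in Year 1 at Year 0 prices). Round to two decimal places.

25316.21

Real = Nominal ÷ (Index/100) = 43873 ÷ (173.3/100)
     = 43873 ÷ 1.733 = 25316.2147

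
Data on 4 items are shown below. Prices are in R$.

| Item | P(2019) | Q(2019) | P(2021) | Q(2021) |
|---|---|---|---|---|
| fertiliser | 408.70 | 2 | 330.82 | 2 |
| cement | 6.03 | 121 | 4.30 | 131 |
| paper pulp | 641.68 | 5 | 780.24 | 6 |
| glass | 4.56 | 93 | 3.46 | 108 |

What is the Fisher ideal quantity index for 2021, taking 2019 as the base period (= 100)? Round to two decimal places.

115.53

Laspeyres component (base-period weights):
ΣP(2019)Q(2021) = 408.70×2 + 6.03×131 + 641.68×6 + 4.56×108 = 817.4 + 789.93 + 3850.08 + 492.48 = 5949.89
ΣP(2019)Q(2019) = 408.70×2 + 6.03×121 + 641.68×5 + 4.56×93 = 817.4 + 729.63 + 3208.4 + 424.08 = 5179.51
L = 5949.89 / 5179.51 × 100 = 114.8736
Paasche component (current-period weights):
ΣP(2021)Q(2021) = 330.82×2 + 4.30×131 + 780.24×6 + 3.46×108 = 661.64 + 563.3 + 4681.44 + 373.68 = 6280.06
ΣP(2021)Q(2019) = 330.82×2 + 4.30×121 + 780.24×5 + 3.46×93 = 661.64 + 520.3 + 3901.2 + 321.78 = 5404.92
P = 6280.06 / 5404.92 × 100 = 116.1915
Fisher = √(L × P) = √(114.8736 × 116.1915) = 115.5307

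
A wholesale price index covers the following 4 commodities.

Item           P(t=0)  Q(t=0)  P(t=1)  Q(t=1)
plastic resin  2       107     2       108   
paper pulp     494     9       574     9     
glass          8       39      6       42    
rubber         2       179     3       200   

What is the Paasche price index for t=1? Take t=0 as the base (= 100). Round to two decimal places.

115.49

Paasche price index uses current-period quantities as weights.
ΣP(t=1)·Q(t=1) = 2×108 + 574×9 + 6×42 + 3×200 = 216 + 5166 + 252 + 600 = 6234
ΣP(t=0)·Q(t=1) = 2×108 + 494×9 + 8×42 + 2×200 = 216 + 4446 + 336 + 400 = 5398
Index = 6234 / 5398 × 100 = 115.4872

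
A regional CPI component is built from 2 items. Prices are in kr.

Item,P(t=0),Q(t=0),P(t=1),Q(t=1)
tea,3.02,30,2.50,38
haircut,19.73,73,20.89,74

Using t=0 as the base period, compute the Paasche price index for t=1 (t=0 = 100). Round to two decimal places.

Paasche price index uses current-period quantities as weights.
ΣP(t=1)·Q(t=1) = 2.50×38 + 20.89×74 = 95 + 1545.86 = 1640.86
ΣP(t=0)·Q(t=1) = 3.02×38 + 19.73×74 = 114.76 + 1460.02 = 1574.78
Index = 1640.86 / 1574.78 × 100 = 104.1961

104.20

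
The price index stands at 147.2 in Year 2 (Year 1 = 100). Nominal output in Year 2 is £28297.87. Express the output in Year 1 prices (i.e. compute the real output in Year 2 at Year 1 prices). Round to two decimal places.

Real = Nominal ÷ (Index/100) = 28297.87 ÷ (147.2/100)
     = 28297.87 ÷ 1.472 = 19224.0965

19224.10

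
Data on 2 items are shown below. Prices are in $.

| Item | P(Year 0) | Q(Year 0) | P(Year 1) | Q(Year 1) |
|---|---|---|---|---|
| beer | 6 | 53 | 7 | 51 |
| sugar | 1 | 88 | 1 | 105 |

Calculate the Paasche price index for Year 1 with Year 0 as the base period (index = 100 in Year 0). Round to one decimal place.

Paasche price index uses current-period quantities as weights.
ΣP(Year 1)·Q(Year 1) = 7×51 + 1×105 = 357 + 105 = 462
ΣP(Year 0)·Q(Year 1) = 6×51 + 1×105 = 306 + 105 = 411
Index = 462 / 411 × 100 = 112.4088

112.4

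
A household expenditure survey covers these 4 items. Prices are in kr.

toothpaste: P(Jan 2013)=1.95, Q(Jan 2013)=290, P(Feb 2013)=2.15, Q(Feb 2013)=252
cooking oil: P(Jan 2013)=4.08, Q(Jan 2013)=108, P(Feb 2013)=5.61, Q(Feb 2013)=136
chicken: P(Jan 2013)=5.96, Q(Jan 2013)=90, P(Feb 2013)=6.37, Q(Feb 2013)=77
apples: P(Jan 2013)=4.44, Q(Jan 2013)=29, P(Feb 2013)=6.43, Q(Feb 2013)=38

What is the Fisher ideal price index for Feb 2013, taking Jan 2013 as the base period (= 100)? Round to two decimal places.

Laspeyres component (base-period weights):
ΣP(Feb 2013)Q(Jan 2013) = 2.15×290 + 5.61×108 + 6.37×90 + 6.43×29 = 623.5 + 605.88 + 573.3 + 186.47 = 1989.15
ΣP(Jan 2013)Q(Jan 2013) = 1.95×290 + 4.08×108 + 5.96×90 + 4.44×29 = 565.5 + 440.64 + 536.4 + 128.76 = 1671.3
L = 1989.15 / 1671.3 × 100 = 119.0181
Paasche component (current-period weights):
ΣP(Feb 2013)Q(Feb 2013) = 2.15×252 + 5.61×136 + 6.37×77 + 6.43×38 = 541.8 + 762.96 + 490.49 + 244.34 = 2039.59
ΣP(Jan 2013)Q(Feb 2013) = 1.95×252 + 4.08×136 + 5.96×77 + 4.44×38 = 491.4 + 554.88 + 458.92 + 168.72 = 1673.92
P = 2039.59 / 1673.92 × 100 = 121.8451
Fisher = √(L × P) = √(119.0181 × 121.8451) = 120.4233

120.42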